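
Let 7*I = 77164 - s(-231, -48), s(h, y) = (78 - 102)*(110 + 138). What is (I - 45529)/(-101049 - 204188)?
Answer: 235587/2136659 ≈ 0.11026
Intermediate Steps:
s(h, y) = -5952 (s(h, y) = -24*248 = -5952)
I = 83116/7 (I = (77164 - 1*(-5952))/7 = (77164 + 5952)/7 = (⅐)*83116 = 83116/7 ≈ 11874.)
(I - 45529)/(-101049 - 204188) = (83116/7 - 45529)/(-101049 - 204188) = -235587/7/(-305237) = -235587/7*(-1/305237) = 235587/2136659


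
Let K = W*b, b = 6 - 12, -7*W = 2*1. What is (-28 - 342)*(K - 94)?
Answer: 239020/7 ≈ 34146.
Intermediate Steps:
W = -2/7 ≈ -0.28571
b = -6
K = 12/7 (K = -2/7*(-6) = 12/7 ≈ 1.7143)
(-28 - 342)*(K - 94) = (-28 - 342)*(12/7 - 94) = -370*(-646/7) = 239020/7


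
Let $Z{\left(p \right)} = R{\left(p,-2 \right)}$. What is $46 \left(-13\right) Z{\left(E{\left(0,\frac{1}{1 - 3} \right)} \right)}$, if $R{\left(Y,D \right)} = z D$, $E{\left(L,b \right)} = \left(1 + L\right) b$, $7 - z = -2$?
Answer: $10764$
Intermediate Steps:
$z = 9$ ($z = 7 - -2 = 7 + 2 = 9$)
$E{\left(L,b \right)} = b \left(1 + L\right)$
$R{\left(Y,D \right)} = 9 D$
$Z{\left(p \right)} = -18$ ($Z{\left(p \right)} = 9 \left(-2\right) = -18$)
$46 \left(-13\right) Z{\left(E{\left(0,\frac{1}{1 - 3} \right)} \right)} = 46 \left(-13\right) \left(-18\right) = \left(-598\right) \left(-18\right) = 10764$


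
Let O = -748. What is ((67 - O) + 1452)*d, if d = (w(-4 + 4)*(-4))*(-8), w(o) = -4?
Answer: -290176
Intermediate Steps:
d = -128 (d = -4*(-4)*(-8) = 16*(-8) = -128)
((67 - O) + 1452)*d = ((67 - 1*(-748)) + 1452)*(-128) = ((67 + 748) + 1452)*(-128) = (815 + 1452)*(-128) = 2267*(-128) = -290176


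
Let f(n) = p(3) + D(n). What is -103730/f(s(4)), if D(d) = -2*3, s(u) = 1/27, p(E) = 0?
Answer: 51865/3 ≈ 17288.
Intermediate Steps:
s(u) = 1/27
D(d) = -6
f(n) = -6 (f(n) = 0 - 6 = -6)
-103730/f(s(4)) = -103730/(-6) = -103730*(-1/6) = 51865/3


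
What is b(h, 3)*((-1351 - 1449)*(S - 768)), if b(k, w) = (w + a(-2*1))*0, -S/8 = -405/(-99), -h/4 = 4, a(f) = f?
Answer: 0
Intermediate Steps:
h = -16 (h = -4*4 = -16)
S = -360/11 (S = -(-3240)/(-99) = -(-3240)*(-1)/99 = -8*45/11 = -360/11 ≈ -32.727)
b(k, w) = 0 (b(k, w) = (w - 2*1)*0 = (w - 2)*0 = (-2 + w)*0 = 0)
b(h, 3)*((-1351 - 1449)*(S - 768)) = 0*((-1351 - 1449)*(-360/11 - 768)) = 0*(-2800*(-8808/11)) = 0*(24662400/11) = 0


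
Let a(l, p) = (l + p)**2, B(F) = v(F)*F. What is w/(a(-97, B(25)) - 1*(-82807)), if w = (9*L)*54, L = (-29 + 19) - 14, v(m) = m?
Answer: -11664/361591 ≈ -0.032257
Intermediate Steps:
B(F) = F**2 (B(F) = F*F = F**2)
L = -24 (L = -10 - 14 = -24)
w = -11664 (w = (9*(-24))*54 = -216*54 = -11664)
w/(a(-97, B(25)) - 1*(-82807)) = -11664/((-97 + 25**2)**2 - 1*(-82807)) = -11664/((-97 + 625)**2 + 82807) = -11664/(528**2 + 82807) = -11664/(278784 + 82807) = -11664/361591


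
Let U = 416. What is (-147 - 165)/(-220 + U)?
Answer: -78/49 ≈ -1.5918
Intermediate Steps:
(-147 - 165)/(-220 + U) = (-147 - 165)/(-220 + 416) = -312/196 = -312*1/196 = -78/49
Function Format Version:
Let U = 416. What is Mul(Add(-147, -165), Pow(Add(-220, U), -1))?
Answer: Rational(-78, 49) ≈ -1.5918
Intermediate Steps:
Mul(Add(-147, -165), Pow(Add(-220, U), -1)) = Mul(Add(-147, -165), Pow(Add(-220, 416), -1)) = Mul(-312, Pow(196, -1)) = Mul(-312, Rational(1, 196)) = Rational(-78, 49)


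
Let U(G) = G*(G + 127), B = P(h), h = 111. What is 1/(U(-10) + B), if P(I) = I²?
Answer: 1/11151 ≈ 8.9678e-5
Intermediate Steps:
B = 12321 (B = 111² = 12321)
U(G) = G*(127 + G)
1/(U(-10) + B) = 1/(-10*(127 - 10) + 12321) = 1/(-10*117 + 12321) = 1/(-1170 + 12321) = 1/11151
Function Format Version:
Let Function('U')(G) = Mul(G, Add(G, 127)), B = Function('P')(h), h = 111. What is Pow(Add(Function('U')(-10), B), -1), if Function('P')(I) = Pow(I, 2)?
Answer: Rational(1, 11151) ≈ 8.9678e-5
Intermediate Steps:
B = 12321 (B = Pow(111, 2) = 12321)
Function('U')(G) = Mul(G, Add(127, G))
Pow(Add(Function('U')(-10), B), -1) = Pow(Add(Mul(-10, Add(127, -10)), 12321), -1) = Pow(Add(Mul(-10, 117), 12321), -1) = Pow(Add(-1170, 12321), -1) = Pow(11151, -1) = Rational(1, 11151)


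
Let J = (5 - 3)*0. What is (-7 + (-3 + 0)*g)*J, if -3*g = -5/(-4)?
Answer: 0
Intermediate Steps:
g = -5/12 (g = -(-5)/(3*(-4)) = -(-5)*(-1)/(3*4) = -⅓*5/4 = -5/12 ≈ -0.41667)
J = 0 (J = 2*0 = 0)
(-7 + (-3 + 0)*g)*J = (-7 + (-3 + 0)*(-5/12))*0 = (-7 - 3*(-5/12))*0 = (-7 + 5/4)*0 = -23/4*0 = 0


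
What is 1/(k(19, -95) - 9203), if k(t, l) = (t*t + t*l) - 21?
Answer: -1/10668 ≈ -9.3738e-5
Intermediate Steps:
k(t, l) = -21 + t**2 + l*t (k(t, l) = (t**2 + l*t) - 21 = -21 + t**2 + l*t)
1/(k(19, -95) - 9203) = 1/((-21 + 19**2 - 95*19) - 9203) = 1/((-21 + 361 - 1805) - 9203) = 1/(-1465 - 9203) = 1/(-10668) = -1/10668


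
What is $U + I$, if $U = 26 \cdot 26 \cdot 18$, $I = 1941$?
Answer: $14109$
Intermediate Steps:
$U = 12168$ ($U = 676 \cdot 18 = 12168$)
$U + I = 12168 + 1941 = 14109$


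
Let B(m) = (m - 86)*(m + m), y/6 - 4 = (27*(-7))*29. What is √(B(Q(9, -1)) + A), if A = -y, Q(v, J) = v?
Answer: 2*√7869 ≈ 177.41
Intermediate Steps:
y = -32862 (y = 24 + 6*((27*(-7))*29) = 24 + 6*(-189*29) = 24 + 6*(-5481) = 24 - 32886 = -32862)
B(m) = 2*m*(-86 + m) (B(m) = (-86 + m)*(2*m) = 2*m*(-86 + m))
A = 32862 (A = -1*(-32862) = 32862)
√(B(Q(9, -1)) + A) = √(2*9*(-86 + 9) + 32862) = √(2*9*(-77) + 32862) = √(-1386 + 32862) = √31476 = 2*√7869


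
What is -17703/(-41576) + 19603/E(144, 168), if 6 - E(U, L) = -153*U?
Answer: 602576521/458125944 ≈ 1.3153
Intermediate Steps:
E(U, L) = 6 + 153*U (E(U, L) = 6 - (-153)*U = 6 + 153*U)
-17703/(-41576) + 19603/E(144, 168) = -17703/(-41576) + 19603/(6 + 153*144) = -17703*(-1/41576) + 19603/(6 + 22032) = 17703/41576 + 19603/22038 = 602576521/458125944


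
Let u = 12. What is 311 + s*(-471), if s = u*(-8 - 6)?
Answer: 79439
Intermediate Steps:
s = -168 (s = 12*(-8 - 6) = 12*(-14) = -168)
311 + s*(-471) = 311 - 168*(-471) = 311 + 79128 = 79439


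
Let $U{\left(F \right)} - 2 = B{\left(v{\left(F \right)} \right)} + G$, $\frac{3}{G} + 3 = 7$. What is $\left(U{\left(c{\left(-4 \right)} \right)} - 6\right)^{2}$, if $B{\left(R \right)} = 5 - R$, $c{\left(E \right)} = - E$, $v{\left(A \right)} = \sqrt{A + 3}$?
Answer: $\frac{161}{16} - \frac{7 \sqrt{7}}{2} \approx 0.80237$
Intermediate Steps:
$v{\left(A \right)} = \sqrt{3 + A}$
$G = \frac{3}{4}$ ($G = \frac{3}{-3 + 7} = \frac{3}{4} \approx 0.75$)
$U{\left(F \right)} = \frac{31}{4} - \sqrt{3 + F}$ ($U{\left(F \right)} = 2 - \left(- \frac{23}{4} + \sqrt{3 + F}\right) = \frac{31}{4} - \sqrt{3 + F}$)
$\left(U{\left(c{\left(-4 \right)} \right)} - 6\right)^{2} = \left(\left(\frac{31}{4} - \sqrt{3 - -4}\right) - 6\right)^{2} = \left(\left(\frac{31}{4} - \sqrt{3 + 4}\right) - 6\right)^{2} = \left(\left(\frac{31}{4} - \sqrt{7}\right) - 6\right)^{2} = \left(\frac{7}{4} - \sqrt{7}\right)^{2}$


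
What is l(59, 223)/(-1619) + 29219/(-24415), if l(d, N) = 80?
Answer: -49258761/39527885 ≈ -1.2462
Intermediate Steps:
l(59, 223)/(-1619) + 29219/(-24415) = 80/(-1619) + 29219/(-24415) = 80*(-1/1619) + 29219*(-1/24415) = -80/1619 - 29219/24415 = -49258761/39527885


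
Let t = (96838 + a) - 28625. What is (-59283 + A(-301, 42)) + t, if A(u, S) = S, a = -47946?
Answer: -38974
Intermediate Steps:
t = 20267 (t = (96838 - 47946) - 28625 = 48892 - 28625 = 20267)
(-59283 + A(-301, 42)) + t = (-59283 + 42) + 20267 = -59241 + 20267 = -38974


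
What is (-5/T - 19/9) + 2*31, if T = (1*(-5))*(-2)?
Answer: 1069/18 ≈ 59.389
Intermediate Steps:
T = 10 (T = -5*(-2) = 10)
(-5/T - 19/9) + 2*31 = (-5/10 - 19/9) + 2*31 = (-5*1/10 - 19*1/9) + 62 = (-1/2 - 19/9) + 62 = -47/18 + 62 = 1069/18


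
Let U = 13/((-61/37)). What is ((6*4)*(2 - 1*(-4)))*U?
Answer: -69264/61 ≈ -1135.5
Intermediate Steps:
U = -481/61 (U = 13/((-61*1/37)) = 13/(-61/37) = 13*(-37/61) = -481/61 ≈ -7.8852)
((6*4)*(2 - 1*(-4)))*U = ((6*4)*(2 - 1*(-4)))*(-481/61) = (24*(2 + 4))*(-481/61) = (24*6)*(-481/61) = 144*(-481/61) = -69264/61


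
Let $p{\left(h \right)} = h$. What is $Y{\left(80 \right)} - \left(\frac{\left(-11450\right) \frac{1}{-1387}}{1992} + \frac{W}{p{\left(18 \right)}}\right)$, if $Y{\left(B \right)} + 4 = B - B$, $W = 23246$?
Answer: $- \frac{5368800131}{4144356} \approx -1295.4$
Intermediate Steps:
$Y{\left(B \right)} = -4$ ($Y{\left(B \right)} = -4 + \left(B - B\right) = -4 + 0 = -4$)
$Y{\left(80 \right)} - \left(\frac{\left(-11450\right) \frac{1}{-1387}}{1992} + \frac{W}{p{\left(18 \right)}}\right) = -4 - \left(\frac{\left(-11450\right) \frac{1}{-1387}}{1992} + \frac{23246}{18}\right) = -4 - \left(\left(-11450\right) \left(- \frac{1}{1387}\right) \frac{1}{1992} + 23246 \cdot \frac{1}{18}\right) = -4 - \left(\frac{11450}{1387} \cdot \frac{1}{1992} + \frac{11623}{9}\right) = -4 - \left(\frac{5725}{1381452} + \frac{11623}{9}\right) = -4 - \frac{5352222707}{4144356} = - \frac{5368800131}{4144356}$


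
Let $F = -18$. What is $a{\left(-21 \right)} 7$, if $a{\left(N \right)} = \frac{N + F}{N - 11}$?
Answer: $\frac{273}{32} \approx 8.5313$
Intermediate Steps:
$a{\left(N \right)} = \frac{-18 + N}{-11 + N}$ ($a{\left(N \right)} = \frac{N - 18}{N - 11} = \frac{-18 + N}{-11 + N}$)
$a{\left(-21 \right)} 7 = \frac{-18 - 21}{-11 - 21} \cdot 7 = \frac{1}{-32} \left(-39\right) 7 = \left(- \frac{1}{32}\right) \left(-39\right) 7 = \frac{39}{32} \cdot 7 = \frac{273}{32}$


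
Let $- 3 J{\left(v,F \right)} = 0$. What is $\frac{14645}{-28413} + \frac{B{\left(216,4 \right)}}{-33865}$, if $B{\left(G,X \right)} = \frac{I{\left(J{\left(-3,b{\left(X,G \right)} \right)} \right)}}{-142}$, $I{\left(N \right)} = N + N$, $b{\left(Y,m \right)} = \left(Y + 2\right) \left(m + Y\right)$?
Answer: $- \frac{14645}{28413} \approx -0.51543$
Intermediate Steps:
$b{\left(Y,m \right)} = \left(2 + Y\right) \left(Y + m\right)$
$J{\left(v,F \right)} = 0$ ($J{\left(v,F \right)} = \left(- \frac{1}{3}\right) 0 = 0$)
$I{\left(N \right)} = 2 N$
$B{\left(G,X \right)} = 0$ ($B{\left(G,X \right)} = \frac{2 \cdot 0}{-142} = 0 \left(- \frac{1}{142}\right) = 0$)
$\frac{14645}{-28413} + \frac{B{\left(216,4 \right)}}{-33865} = \frac{14645}{-28413} + \frac{0}{-33865} = 14645 \left(- \frac{1}{28413}\right) + 0 \left(- \frac{1}{33865}\right) = - \frac{14645}{28413} + 0 = - \frac{14645}{28413}$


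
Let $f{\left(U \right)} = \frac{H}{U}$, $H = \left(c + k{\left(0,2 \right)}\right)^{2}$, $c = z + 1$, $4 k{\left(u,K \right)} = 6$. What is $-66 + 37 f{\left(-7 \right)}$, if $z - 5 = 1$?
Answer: $- \frac{12541}{28} \approx -447.89$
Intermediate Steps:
$z = 6$ ($z = 5 + 1 = 6$)
$k{\left(u,K \right)} = \frac{3}{2}$ ($k{\left(u,K \right)} = \frac{1}{4} \cdot 6 = \frac{3}{2}$)
$c = 7$ ($c = 6 + 1 = 7$)
$H = \frac{289}{4}$ ($H = \left(7 + \frac{3}{2}\right)^{2} = \left(\frac{17}{2}\right)^{2} = \frac{289}{4} \approx 72.25$)
$f{\left(U \right)} = \frac{289}{4 U}$
$-66 + 37 f{\left(-7 \right)} = -66 + 37 \frac{289}{4 \left(-7\right)} = -66 + 37 \cdot \frac{289}{4} \left(- \frac{1}{7}\right) = -66 + 37 \left(- \frac{289}{28}\right) = -66 - \frac{10693}{28} = - \frac{12541}{28}$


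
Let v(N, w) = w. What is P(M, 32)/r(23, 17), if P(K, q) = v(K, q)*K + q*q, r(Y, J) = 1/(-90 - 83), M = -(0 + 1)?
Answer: -171616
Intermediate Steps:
M = -1 (M = -1*1 = -1)
r(Y, J) = -1/173 (r(Y, J) = 1/(-173) = -1/173)
P(K, q) = q² + K*q (P(K, q) = q*K + q*q = K*q + q² = q² + K*q)
P(M, 32)/r(23, 17) = (32*(-1 + 32))/(-1/173) = (32*31)*(-173) = 992*(-173) = -171616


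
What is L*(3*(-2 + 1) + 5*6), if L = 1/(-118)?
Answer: -27/118 ≈ -0.22881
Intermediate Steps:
L = -1/118 ≈ -0.0084746
L*(3*(-2 + 1) + 5*6) = -(3*(-2 + 1) + 5*6)/118 = -(3*(-1) + 30)/118 = -(-3 + 30)/118 = -1/118*27 = -27/118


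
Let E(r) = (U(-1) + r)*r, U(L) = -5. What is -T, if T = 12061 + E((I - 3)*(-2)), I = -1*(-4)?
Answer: -12075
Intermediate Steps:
I = 4
E(r) = r*(-5 + r) (E(r) = (-5 + r)*r = r*(-5 + r))
T = 12075 (T = 12061 + ((4 - 3)*(-2))*(-5 + (4 - 3)*(-2)) = 12061 + (1*(-2))*(-5 + 1*(-2)) = 12061 - 2*(-5 - 2) = 12061 - 2*(-7) = 12061 + 14 = 12075)
-T = -1*12075 = -12075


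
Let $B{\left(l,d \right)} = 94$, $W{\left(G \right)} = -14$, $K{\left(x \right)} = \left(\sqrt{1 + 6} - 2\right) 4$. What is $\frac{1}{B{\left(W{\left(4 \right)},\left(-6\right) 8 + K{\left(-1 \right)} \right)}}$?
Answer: $\frac{1}{94} \approx 0.010638$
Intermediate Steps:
$K{\left(x \right)} = -8 + 4 \sqrt{7}$ ($K{\left(x \right)} = \left(\sqrt{7} - 2\right) 4 = \left(-2 + \sqrt{7}\right) 4 = -8 + 4 \sqrt{7}$)
$\frac{1}{B{\left(W{\left(4 \right)},\left(-6\right) 8 + K{\left(-1 \right)} \right)}} = \frac{1}{94}$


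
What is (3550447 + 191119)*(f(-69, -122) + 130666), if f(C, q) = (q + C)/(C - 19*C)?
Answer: 303603725176123/621 ≈ 4.8889e+11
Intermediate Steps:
f(C, q) = -(C + q)/(18*C) (f(C, q) = (C + q)/((-18*C)) = (C + q)*(-1/(18*C)) = -(C + q)/(18*C))
(3550447 + 191119)*(f(-69, -122) + 130666) = (3550447 + 191119)*((1/18)*(-1*(-69) - 1*(-122))/(-69) + 130666) = 3741566*((1/18)*(-1/69)*(69 + 122) + 130666) = 3741566*((1/18)*(-1/69)*191 + 130666) = 3741566*(-191/1242 + 130666) = 3741566*(162286981/1242) = 303603725176123/621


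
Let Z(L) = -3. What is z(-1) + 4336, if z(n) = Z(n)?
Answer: 4333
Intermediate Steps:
z(n) = -3
z(-1) + 4336 = -3 + 4336 = 4333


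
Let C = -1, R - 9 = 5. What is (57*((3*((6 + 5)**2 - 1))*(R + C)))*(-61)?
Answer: -16272360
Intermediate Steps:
R = 14 (R = 9 + 5 = 14)
(57*((3*((6 + 5)**2 - 1))*(R + C)))*(-61) = (57*((3*((6 + 5)**2 - 1))*(14 - 1)))*(-61) = (57*((3*(11**2 - 1))*13))*(-61) = (57*((3*(121 - 1))*13))*(-61) = (57*((3*120)*13))*(-61) = (57*(360*13))*(-61) = (57*4680)*(-61) = 266760*(-61) = -16272360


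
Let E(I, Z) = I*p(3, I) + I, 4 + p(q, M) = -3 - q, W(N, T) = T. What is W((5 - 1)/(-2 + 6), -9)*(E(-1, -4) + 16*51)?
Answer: -7425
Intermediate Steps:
p(q, M) = -7 - q (p(q, M) = -4 + (-3 - q) = -7 - q)
E(I, Z) = -9*I (E(I, Z) = I*(-7 - 1*3) + I = I*(-7 - 3) + I = I*(-10) + I = -10*I + I = -9*I)
W((5 - 1)/(-2 + 6), -9)*(E(-1, -4) + 16*51) = -9*(-9*(-1) + 16*51) = -9*(9 + 816) = -9*825 = -7425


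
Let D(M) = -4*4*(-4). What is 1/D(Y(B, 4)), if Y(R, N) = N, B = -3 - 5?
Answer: 1/64 ≈ 0.015625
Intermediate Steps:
B = -8
D(M) = 64 (D(M) = -16*(-4) = 64)
1/D(Y(B, 4)) = 1/64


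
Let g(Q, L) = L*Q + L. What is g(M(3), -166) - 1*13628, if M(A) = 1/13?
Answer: -179488/13 ≈ -13807.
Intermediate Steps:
M(A) = 1/13
g(Q, L) = L + L*Q
g(M(3), -166) - 1*13628 = -166*(1 + 1/13) - 1*13628 = -166*14/13 - 13628 = -2324/13 - 13628 = -179488/13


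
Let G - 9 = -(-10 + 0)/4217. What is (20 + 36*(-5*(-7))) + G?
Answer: 5435723/4217 ≈ 1289.0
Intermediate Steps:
G = 37963/4217 (G = 9 - (-10 + 0)/4217 = 9 - 1*(-10)*(1/4217) = 9 + 10*(1/4217) = 9 + 10/4217 = 37963/4217 ≈ 9.0024)
(20 + 36*(-5*(-7))) + G = (20 + 36*(-5*(-7))) + 37963/4217 = (20 + 36*35) + 37963/4217 = (20 + 1260) + 37963/4217 = 1280 + 37963/4217 = 5435723/4217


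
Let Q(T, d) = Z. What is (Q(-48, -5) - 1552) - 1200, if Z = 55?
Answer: -2697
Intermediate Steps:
Q(T, d) = 55
(Q(-48, -5) - 1552) - 1200 = (55 - 1552) - 1200 = -1497 - 1200 = -2697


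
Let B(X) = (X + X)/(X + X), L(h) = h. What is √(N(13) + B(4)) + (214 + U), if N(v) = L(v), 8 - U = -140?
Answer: 362 + √14 ≈ 365.74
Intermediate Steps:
U = 148 (U = 8 - 1*(-140) = 8 + 140 = 148)
B(X) = 1 (B(X) = (2*X)/((2*X)) = (2*X)*(1/(2*X)) = 1)
N(v) = v
√(N(13) + B(4)) + (214 + U) = √(13 + 1) + (214 + 148) = √14 + 362 = 362 + √14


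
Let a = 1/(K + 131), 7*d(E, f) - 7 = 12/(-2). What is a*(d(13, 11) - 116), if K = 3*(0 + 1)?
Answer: -811/938 ≈ -0.86461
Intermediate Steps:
d(E, f) = ⅐ (d(E, f) = 1 + (12/(-2))/7 = 1 + (12*(-½))/7 = 1 + (⅐)*(-6) = 1 - 6/7 = ⅐)
K = 3 (K = 3*1 = 3)
a = 1/134 (a = 1/(3 + 131) = 1/134 ≈ 0.0074627)
a*(d(13, 11) - 116) = (⅐ - 116)/134 = (1/134)*(-811/7) = -811/938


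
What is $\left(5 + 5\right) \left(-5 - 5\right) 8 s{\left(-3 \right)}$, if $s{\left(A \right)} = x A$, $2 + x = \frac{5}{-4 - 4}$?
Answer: $-6300$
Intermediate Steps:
$x = - \frac{21}{8}$ ($x = -2 + \frac{5}{-4 - 4} = -2 + \frac{5}{-8} = -2 + 5 \left(- \frac{1}{8}\right) = -2 - \frac{5}{8} = - \frac{21}{8} \approx -2.625$)
$s{\left(A \right)} = - \frac{21 A}{8}$
$\left(5 + 5\right) \left(-5 - 5\right) 8 s{\left(-3 \right)} = \left(5 + 5\right) \left(-5 - 5\right) 8 \left(\left(- \frac{21}{8}\right) \left(-3\right)\right) = 10 \left(-10\right) 8 \cdot \frac{63}{8} = \left(-100\right) 8 \cdot \frac{63}{8} = \left(-800\right) \frac{63}{8} = -6300$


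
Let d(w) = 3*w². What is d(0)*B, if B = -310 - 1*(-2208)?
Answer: 0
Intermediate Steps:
B = 1898 (B = -310 + 2208 = 1898)
d(0)*B = (3*0²)*1898 = (3*0)*1898 = 0*1898 = 0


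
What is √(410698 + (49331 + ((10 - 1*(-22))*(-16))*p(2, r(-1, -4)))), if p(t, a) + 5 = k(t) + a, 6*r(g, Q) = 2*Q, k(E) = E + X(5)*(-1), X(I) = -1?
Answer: √4155621/3 ≈ 679.51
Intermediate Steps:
k(E) = 1 + E (k(E) = E - 1*(-1) = E + 1 = 1 + E)
r(g, Q) = Q/3 (r(g, Q) = (2*Q)/6 = Q/3)
p(t, a) = -4 + a + t (p(t, a) = -5 + ((1 + t) + a) = -5 + (1 + a + t) = -4 + a + t)
√(410698 + (49331 + ((10 - 1*(-22))*(-16))*p(2, r(-1, -4)))) = √(410698 + (49331 + ((10 - 1*(-22))*(-16))*(-4 + (⅓)*(-4) + 2))) = √(410698 + (49331 + ((10 + 22)*(-16))*(-4 - 4/3 + 2))) = √(410698 + (49331 + (32*(-16))*(-10/3))) = √(410698 + (49331 - 512*(-10/3))) = √(410698 + (49331 + 5120/3)) = √(410698 + 153113/3) = √(1385207/3) = √4155621/3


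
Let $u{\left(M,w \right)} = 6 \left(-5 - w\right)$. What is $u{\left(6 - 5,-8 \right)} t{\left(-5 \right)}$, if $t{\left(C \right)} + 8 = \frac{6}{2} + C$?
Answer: $-180$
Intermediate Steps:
$t{\left(C \right)} = -5 + C$ ($t{\left(C \right)} = -8 + \left(\frac{6}{2} + C\right) = -8 + \left(6 \cdot \frac{1}{2} + C\right) = -8 + \left(3 + C\right) = -5 + C$)
$u{\left(M,w \right)} = -30 - 6 w$
$u{\left(6 - 5,-8 \right)} t{\left(-5 \right)} = \left(-30 - -48\right) \left(-5 - 5\right) = \left(-30 + 48\right) \left(-10\right) = 18 \left(-10\right) = -180$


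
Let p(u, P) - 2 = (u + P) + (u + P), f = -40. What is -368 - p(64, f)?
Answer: -418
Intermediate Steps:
p(u, P) = 2 + 2*P + 2*u (p(u, P) = 2 + ((u + P) + (u + P)) = 2 + ((P + u) + (P + u)) = 2 + (2*P + 2*u) = 2 + 2*P + 2*u)
-368 - p(64, f) = -368 - (2 + 2*(-40) + 2*64) = -368 - (2 - 80 + 128) = -368 - 1*50 = -368 - 50 = -418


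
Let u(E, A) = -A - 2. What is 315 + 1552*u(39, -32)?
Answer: 46875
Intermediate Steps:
u(E, A) = -2 - A
315 + 1552*u(39, -32) = 315 + 1552*(-2 - 1*(-32)) = 315 + 1552*(-2 + 32) = 315 + 1552*30 = 315 + 46560 = 46875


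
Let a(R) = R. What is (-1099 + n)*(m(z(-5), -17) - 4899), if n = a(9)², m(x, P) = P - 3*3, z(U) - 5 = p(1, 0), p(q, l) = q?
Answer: 5013650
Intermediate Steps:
z(U) = 6 (z(U) = 5 + 1 = 6)
m(x, P) = -9 + P (m(x, P) = P - 9 = -9 + P)
n = 81 (n = 9² = 81)
(-1099 + n)*(m(z(-5), -17) - 4899) = (-1099 + 81)*((-9 - 17) - 4899) = -1018*(-26 - 4899) = -1018*(-4925) = 5013650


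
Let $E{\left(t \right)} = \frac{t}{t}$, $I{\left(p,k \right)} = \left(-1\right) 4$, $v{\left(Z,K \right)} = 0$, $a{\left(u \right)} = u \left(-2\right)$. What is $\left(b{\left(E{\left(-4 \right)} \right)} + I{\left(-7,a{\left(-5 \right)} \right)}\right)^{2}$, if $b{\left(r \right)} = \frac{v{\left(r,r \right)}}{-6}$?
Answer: $16$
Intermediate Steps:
$a{\left(u \right)} = - 2 u$
$I{\left(p,k \right)} = -4$
$E{\left(t \right)} = 1$
$b{\left(r \right)} = 0$ ($b{\left(r \right)} = \frac{0}{-6} = 0 \left(- \frac{1}{6}\right) = 0$)
$\left(b{\left(E{\left(-4 \right)} \right)} + I{\left(-7,a{\left(-5 \right)} \right)}\right)^{2} = \left(0 - 4\right)^{2} = \left(-4\right)^{2} = 16$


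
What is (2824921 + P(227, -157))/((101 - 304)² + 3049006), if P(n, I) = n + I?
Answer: 2824991/3090215 ≈ 0.91417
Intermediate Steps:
P(n, I) = I + n
(2824921 + P(227, -157))/((101 - 304)² + 3049006) = (2824921 + (-157 + 227))/((101 - 304)² + 3049006) = (2824921 + 70)/((-203)² + 3049006) = 2824991/(41209 + 3049006) = 2824991/3090215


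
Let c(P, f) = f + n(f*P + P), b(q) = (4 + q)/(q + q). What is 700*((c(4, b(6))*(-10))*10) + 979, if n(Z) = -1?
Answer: 37937/3 ≈ 12646.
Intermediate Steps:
b(q) = (4 + q)/(2*q) (b(q) = (4 + q)/((2*q)) = (4 + q)*(1/(2*q)) = (4 + q)/(2*q))
c(P, f) = -1 + f (c(P, f) = f - 1 = -1 + f)
700*((c(4, b(6))*(-10))*10) + 979 = 700*(((-1 + (½)*(4 + 6)/6)*(-10))*10) + 979 = 700*(((-1 + (½)*(⅙)*10)*(-10))*10) + 979 = 700*(((-1 + ⅚)*(-10))*10) + 979 = 700*(-⅙*(-10)*10) + 979 = 700*((5/3)*10) + 979 = 700*(50/3) + 979 = 35000/3 + 979 = 37937/3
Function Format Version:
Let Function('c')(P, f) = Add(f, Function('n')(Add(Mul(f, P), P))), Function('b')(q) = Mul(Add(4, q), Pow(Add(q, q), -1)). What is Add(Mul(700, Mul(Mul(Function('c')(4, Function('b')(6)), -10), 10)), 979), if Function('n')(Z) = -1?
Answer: Rational(37937, 3) ≈ 12646.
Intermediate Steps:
Function('b')(q) = Mul(Rational(1, 2), Pow(q, -1), Add(4, q)) (Function('b')(q) = Mul(Add(4, q), Pow(Mul(2, q), -1)) = Mul(Add(4, q), Mul(Rational(1, 2), Pow(q, -1))) = Mul(Rational(1, 2), Pow(q, -1), Add(4, q)))
Function('c')(P, f) = Add(-1, f) (Function('c')(P, f) = Add(f, -1) = Add(-1, f))
Add(Mul(700, Mul(Mul(Function('c')(4, Function('b')(6)), -10), 10)), 979) = Add(Mul(700, Mul(Mul(Add(-1, Mul(Rational(1, 2), Pow(6, -1), Add(4, 6))), -10), 10)), 979) = Add(Mul(700, Mul(Mul(Add(-1, Mul(Rational(1, 2), Rational(1, 6), 10)), -10), 10)), 979) = Add(Mul(700, Mul(Mul(Add(-1, Rational(5, 6)), -10), 10)), 979) = Add(Mul(700, Mul(Mul(Rational(-1, 6), -10), 10)), 979) = Add(Mul(700, Mul(Rational(5, 3), 10)), 979) = Add(Mul(700, Rational(50, 3)), 979) = Add(Rational(35000, 3), 979) = Rational(37937, 3)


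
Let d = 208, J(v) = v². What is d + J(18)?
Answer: 532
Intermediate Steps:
d + J(18) = 208 + 18² = 208 + 324 = 532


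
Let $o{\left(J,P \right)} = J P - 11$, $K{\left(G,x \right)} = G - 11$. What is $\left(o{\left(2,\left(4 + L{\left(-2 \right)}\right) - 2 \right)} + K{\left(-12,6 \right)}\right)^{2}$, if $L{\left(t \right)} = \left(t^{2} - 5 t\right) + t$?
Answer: $36$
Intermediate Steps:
$K{\left(G,x \right)} = -11 + G$
$L{\left(t \right)} = t^{2} - 4 t$
$o{\left(J,P \right)} = -11 + J P$
$\left(o{\left(2,\left(4 + L{\left(-2 \right)}\right) - 2 \right)} + K{\left(-12,6 \right)}\right)^{2} = \left(\left(-11 + 2 \left(\left(4 - 2 \left(-4 - 2\right)\right) - 2\right)\right) - 23\right)^{2} = \left(\left(-11 + 2 \left(\left(4 - -12\right) - 2\right)\right) - 23\right)^{2} = \left(\left(-11 + 2 \left(\left(4 + 12\right) - 2\right)\right) - 23\right)^{2} = \left(\left(-11 + 2 \left(16 - 2\right)\right) - 23\right)^{2} = \left(\left(-11 + 2 \cdot 14\right) - 23\right)^{2} = \left(\left(-11 + 28\right) - 23\right)^{2} = \left(17 - 23\right)^{2} = \left(-6\right)^{2} = 36$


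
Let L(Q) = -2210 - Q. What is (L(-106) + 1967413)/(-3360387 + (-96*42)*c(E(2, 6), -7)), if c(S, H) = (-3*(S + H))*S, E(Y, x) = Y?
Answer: -655103/1160449 ≈ -0.56453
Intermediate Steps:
c(S, H) = S*(-3*H - 3*S) (c(S, H) = (-3*(H + S))*S = (-3*H - 3*S)*S = S*(-3*H - 3*S))
(L(-106) + 1967413)/(-3360387 + (-96*42)*c(E(2, 6), -7)) = ((-2210 - 1*(-106)) + 1967413)/(-3360387 + (-96*42)*(-3*2*(-7 + 2))) = ((-2210 + 106) + 1967413)/(-3360387 - (-12096)*2*(-5)) = (-2104 + 1967413)/(-3360387 - 4032*30) = 1965309/(-3360387 - 120960) = 1965309/(-3481347) = 1965309*(-1/3481347) = -655103/1160449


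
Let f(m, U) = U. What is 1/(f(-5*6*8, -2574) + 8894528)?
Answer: 1/8891954 ≈ 1.1246e-7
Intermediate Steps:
1/(f(-5*6*8, -2574) + 8894528) = 1/(-2574 + 8894528) = 1/8891954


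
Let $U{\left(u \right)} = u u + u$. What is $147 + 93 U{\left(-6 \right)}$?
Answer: $2937$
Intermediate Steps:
$U{\left(u \right)} = u + u^{2}$ ($U{\left(u \right)} = u^{2} + u = u + u^{2}$)
$147 + 93 U{\left(-6 \right)} = 147 + 93 \left(- 6 \left(1 - 6\right)\right) = 147 + 93 \left(\left(-6\right) \left(-5\right)\right) = 147 + 93 \cdot 30 = 147 + 2790 = 2937$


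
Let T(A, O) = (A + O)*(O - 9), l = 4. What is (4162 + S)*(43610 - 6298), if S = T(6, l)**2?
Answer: 248572544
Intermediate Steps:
T(A, O) = (-9 + O)*(A + O) (T(A, O) = (A + O)*(-9 + O) = (-9 + O)*(A + O))
S = 2500 (S = (4**2 - 9*6 - 9*4 + 6*4)**2 = (16 - 54 - 36 + 24)**2 = (-50)**2 = 2500)
(4162 + S)*(43610 - 6298) = (4162 + 2500)*(43610 - 6298) = 6662*37312 = 248572544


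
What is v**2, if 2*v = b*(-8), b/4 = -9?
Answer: 20736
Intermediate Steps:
b = -36 (b = 4*(-9) = -36)
v = 144 (v = (-36*(-8))/2 = (1/2)*288 = 144)
v**2 = 144**2 = 20736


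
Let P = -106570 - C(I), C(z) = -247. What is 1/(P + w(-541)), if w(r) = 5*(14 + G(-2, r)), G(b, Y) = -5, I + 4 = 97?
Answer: -1/106278 ≈ -9.4093e-6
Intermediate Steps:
I = 93 (I = -4 + 97 = 93)
w(r) = 45 (w(r) = 5*(14 - 5) = 5*9 = 45)
P = -106323 (P = -106570 - 1*(-247) = -106570 + 247 = -106323)
1/(P + w(-541)) = 1/(-106323 + 45) = 1/(-106278) = -1/106278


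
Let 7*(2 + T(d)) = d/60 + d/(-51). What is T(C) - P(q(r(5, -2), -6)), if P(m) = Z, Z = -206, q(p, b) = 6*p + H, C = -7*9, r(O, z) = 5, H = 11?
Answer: 69369/340 ≈ 204.03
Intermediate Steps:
C = -63
T(d) = -2 - d/2380 (T(d) = -2 + (d/60 + d/(-51))/7 = -2 + (d*(1/60) + d*(-1/51))/7 = -2 + (d/60 - d/51)/7 = -2 + (-d/340)/7 = -2 - d/2380)
q(p, b) = 11 + 6*p (q(p, b) = 6*p + 11 = 11 + 6*p)
P(m) = -206
T(C) - P(q(r(5, -2), -6)) = (-2 - 1/2380*(-63)) - 1*(-206) = (-2 + 9/340) + 206 = -671/340 + 206 = 69369/340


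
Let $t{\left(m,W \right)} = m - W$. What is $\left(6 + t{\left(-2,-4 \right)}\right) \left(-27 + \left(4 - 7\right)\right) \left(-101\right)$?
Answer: $24240$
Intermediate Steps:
$\left(6 + t{\left(-2,-4 \right)}\right) \left(-27 + \left(4 - 7\right)\right) \left(-101\right) = \left(6 - -2\right) \left(-27 + \left(4 - 7\right)\right) \left(-101\right) = \left(6 + \left(-2 + 4\right)\right) \left(-27 - 3\right) \left(-101\right) = \left(6 + 2\right) \left(-30\right) \left(-101\right) = 8 \left(-30\right) \left(-101\right) = \left(-240\right) \left(-101\right) = 24240$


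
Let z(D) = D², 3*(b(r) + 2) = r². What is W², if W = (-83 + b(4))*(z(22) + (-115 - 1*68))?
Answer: 5175219721/9 ≈ 5.7502e+8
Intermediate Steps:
b(r) = -2 + r²/3
W = -71939/3 (W = (-83 + (-2 + (⅓)*4²))*(22² + (-115 - 1*68)) = (-83 + (-2 + (⅓)*16))*(484 + (-115 - 68)) = (-83 + (-2 + 16/3))*(484 - 183) = (-83 + 10/3)*301 = -239/3*301 = -71939/3 ≈ -23980.)
W² = (-71939/3)² = 5175219721/9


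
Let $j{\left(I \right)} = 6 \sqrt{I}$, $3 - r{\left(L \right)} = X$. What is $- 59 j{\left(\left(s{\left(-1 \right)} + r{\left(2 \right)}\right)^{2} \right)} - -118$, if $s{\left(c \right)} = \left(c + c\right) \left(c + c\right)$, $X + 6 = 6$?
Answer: $-2360$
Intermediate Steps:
$X = 0$ ($X = -6 + 6 = 0$)
$r{\left(L \right)} = 3$ ($r{\left(L \right)} = 3 - 0 = 3 + 0 = 3$)
$s{\left(c \right)} = 4 c^{2}$ ($s{\left(c \right)} = 2 c 2 c = 4 c^{2}$)
$- 59 j{\left(\left(s{\left(-1 \right)} + r{\left(2 \right)}\right)^{2} \right)} - -118 = - 59 \cdot 6 \sqrt{\left(4 \left(-1\right)^{2} + 3\right)^{2}} - -118 = - 59 \cdot 6 \sqrt{\left(4 \cdot 1 + 3\right)^{2}} + 118 = - 59 \cdot 6 \sqrt{\left(4 + 3\right)^{2}} + 118 = - 59 \cdot 6 \sqrt{7^{2}} + 118 = - 59 \cdot 6 \sqrt{49} + 118 = - 59 \cdot 6 \cdot 7 + 118 = \left(-59\right) 42 + 118 = -2478 + 118 = -2360$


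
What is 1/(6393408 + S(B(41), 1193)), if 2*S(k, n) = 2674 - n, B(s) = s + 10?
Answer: 2/12788297 ≈ 1.5639e-7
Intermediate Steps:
B(s) = 10 + s
S(k, n) = 1337 - n/2 (S(k, n) = (2674 - n)/2 = 1337 - n/2)
1/(6393408 + S(B(41), 1193)) = 1/(6393408 + (1337 - ½*1193)) = 1/(6393408 + (1337 - 1193/2)) = 1/(6393408 + 1481/2) = 1/(12788297/2) = 2/12788297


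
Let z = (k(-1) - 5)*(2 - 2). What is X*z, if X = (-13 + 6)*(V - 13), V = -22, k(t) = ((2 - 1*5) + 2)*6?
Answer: 0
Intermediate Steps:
k(t) = -6 (k(t) = ((2 - 5) + 2)*6 = (-3 + 2)*6 = -1*6 = -6)
X = 245 (X = (-13 + 6)*(-22 - 13) = -7*(-35) = 245)
z = 0 (z = (-6 - 5)*(2 - 2) = -11*0 = 0)
X*z = 245*0 = 0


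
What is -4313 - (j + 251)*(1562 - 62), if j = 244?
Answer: -746813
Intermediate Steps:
-4313 - (j + 251)*(1562 - 62) = -4313 - (244 + 251)*(1562 - 62) = -4313 - 495*1500 = -4313 - 1*742500 = -4313 - 742500 = -746813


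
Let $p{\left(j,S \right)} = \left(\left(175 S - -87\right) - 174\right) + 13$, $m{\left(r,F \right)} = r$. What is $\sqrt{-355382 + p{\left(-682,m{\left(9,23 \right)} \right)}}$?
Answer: $i \sqrt{353881} \approx 594.88 i$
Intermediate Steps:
$p{\left(j,S \right)} = -74 + 175 S$ ($p{\left(j,S \right)} = \left(\left(175 S + \left(-22 + 109\right)\right) - 174\right) + 13 = \left(\left(175 S + 87\right) - 174\right) + 13 = \left(\left(87 + 175 S\right) - 174\right) + 13 = \left(-87 + 175 S\right) + 13 = -74 + 175 S$)
$\sqrt{-355382 + p{\left(-682,m{\left(9,23 \right)} \right)}} = \sqrt{-355382 + \left(-74 + 175 \cdot 9\right)} = \sqrt{-355382 + \left(-74 + 1575\right)} = \sqrt{-355382 + 1501} = \sqrt{-353881} = i \sqrt{353881}$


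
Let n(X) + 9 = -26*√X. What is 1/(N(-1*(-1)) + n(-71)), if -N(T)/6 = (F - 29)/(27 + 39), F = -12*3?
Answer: -187/2904336 + 1573*I*√71/2904336 ≈ -6.4387e-5 + 0.0045636*I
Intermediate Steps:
F = -36
N(T) = 65/11 (N(T) = -6*(-36 - 29)/(27 + 39) = -(-390)/66 = -6*(-65/66) = 65/11)
n(X) = -9 - 26*√X
1/(N(-1*(-1)) + n(-71)) = 1/(65/11 + (-9 - 26*I*√71)) = 1/(-34/11 - 26*I*√71)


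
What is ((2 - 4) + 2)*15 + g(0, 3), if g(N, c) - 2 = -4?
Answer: -2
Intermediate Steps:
g(N, c) = -2 (g(N, c) = 2 - 4 = -2)
((2 - 4) + 2)*15 + g(0, 3) = ((2 - 4) + 2)*15 - 2 = (-2 + 2)*15 - 2 = 0*15 - 2 = 0 - 2 = -2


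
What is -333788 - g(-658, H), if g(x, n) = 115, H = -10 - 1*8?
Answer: -333903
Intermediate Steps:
H = -18 (H = -10 - 8 = -18)
-333788 - g(-658, H) = -333788 - 1*115 = -333788 - 115 = -333903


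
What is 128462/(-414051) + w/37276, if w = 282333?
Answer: 112111711471/15434165076 ≈ 7.2639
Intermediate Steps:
128462/(-414051) + w/37276 = 128462/(-414051) + 282333/37276 = 128462*(-1/414051) + 282333*(1/37276) = -128462/414051 + 282333/37276 = 112111711471/15434165076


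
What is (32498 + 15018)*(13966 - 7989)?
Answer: 284003132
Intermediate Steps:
(32498 + 15018)*(13966 - 7989) = 47516*5977 = 284003132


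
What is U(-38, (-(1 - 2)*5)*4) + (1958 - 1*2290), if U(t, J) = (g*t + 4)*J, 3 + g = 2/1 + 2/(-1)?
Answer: 2028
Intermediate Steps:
g = -3 (g = -3 + (2/1 + 2/(-1)) = -3 + (2*1 + 2*(-1)) = -3 + (2 - 2) = -3 + 0 = -3)
U(t, J) = J*(4 - 3*t) (U(t, J) = (-3*t + 4)*J = (4 - 3*t)*J = J*(4 - 3*t))
U(-38, (-(1 - 2)*5)*4) + (1958 - 1*2290) = ((-(1 - 2)*5)*4)*(4 - 3*(-38)) + (1958 - 1*2290) = ((-1*(-1)*5)*4)*(4 + 114) + (1958 - 2290) = ((1*5)*4)*118 - 332 = (5*4)*118 - 332 = 20*118 - 332 = 2360 - 332 = 2028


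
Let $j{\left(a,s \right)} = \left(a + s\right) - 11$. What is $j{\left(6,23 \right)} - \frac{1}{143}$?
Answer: $\frac{2573}{143} \approx 17.993$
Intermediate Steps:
$j{\left(a,s \right)} = -11 + a + s$
$j{\left(6,23 \right)} - \frac{1}{143} = \left(-11 + 6 + 23\right) - \frac{1}{143} = 18 - \frac{1}{143} = \frac{2573}{143}$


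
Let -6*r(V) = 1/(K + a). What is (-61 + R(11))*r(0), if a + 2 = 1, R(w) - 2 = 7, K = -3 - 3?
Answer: -26/21 ≈ -1.2381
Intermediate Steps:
K = -6
R(w) = 9 (R(w) = 2 + 7 = 9)
a = -1 (a = -2 + 1 = -1)
r(V) = 1/42 (r(V) = -1/(6*(-6 - 1)) = -⅙/(-7) = -⅙*(-⅐) = 1/42)
(-61 + R(11))*r(0) = (-61 + 9)*(1/42) = -52*1/42 = -26/21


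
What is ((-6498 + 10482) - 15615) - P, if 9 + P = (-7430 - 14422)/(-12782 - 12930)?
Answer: -74711679/6428 ≈ -11623.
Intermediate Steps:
P = -52389/6428 (P = -9 + (-7430 - 14422)/(-12782 - 12930) = -9 - 21852/(-25712) = -9 - 21852*(-1/25712) = -9 + 5463/6428 = -52389/6428 ≈ -8.1501)
((-6498 + 10482) - 15615) - P = ((-6498 + 10482) - 15615) - 1*(-52389/6428) = (3984 - 15615) + 52389/6428 = -11631 + 52389/6428 = -74711679/6428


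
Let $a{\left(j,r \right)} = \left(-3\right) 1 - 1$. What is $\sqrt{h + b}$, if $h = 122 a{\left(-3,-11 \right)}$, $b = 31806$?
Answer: $\sqrt{31318} \approx 176.97$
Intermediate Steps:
$a{\left(j,r \right)} = -4$ ($a{\left(j,r \right)} = -3 - 1 = -4$)
$h = -488$ ($h = 122 \left(-4\right) = -488$)
$\sqrt{h + b} = \sqrt{-488 + 31806} = \sqrt{31318}$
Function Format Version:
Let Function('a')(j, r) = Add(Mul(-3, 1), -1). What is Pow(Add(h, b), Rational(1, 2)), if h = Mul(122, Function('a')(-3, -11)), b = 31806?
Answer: Pow(31318, Rational(1, 2)) ≈ 176.97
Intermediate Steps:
Function('a')(j, r) = -4 (Function('a')(j, r) = Add(-3, -1) = -4)
h = -488 (h = Mul(122, -4) = -488)
Pow(Add(h, b), Rational(1, 2)) = Pow(Add(-488, 31806), Rational(1, 2)) = Pow(31318, Rational(1, 2))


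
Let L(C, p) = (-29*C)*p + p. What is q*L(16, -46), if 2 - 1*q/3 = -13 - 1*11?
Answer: 1661244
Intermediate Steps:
L(C, p) = p - 29*C*p (L(C, p) = -29*C*p + p = p - 29*C*p)
q = 78 (q = 6 - 3*(-13 - 1*11) = 6 - 3*(-13 - 11) = 6 - 3*(-24) = 6 + 72 = 78)
q*L(16, -46) = 78*(-46*(1 - 29*16)) = 78*(-46*(1 - 464)) = 78*(-46*(-463)) = 78*21298 = 1661244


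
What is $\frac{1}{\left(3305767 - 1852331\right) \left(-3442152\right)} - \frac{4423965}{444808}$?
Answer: $- \frac{30402287405017271}{3056801004540192} \approx -9.9458$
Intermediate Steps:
$\frac{1}{\left(3305767 - 1852331\right) \left(-3442152\right)} - \frac{4423965}{444808} = \frac{1}{1453436} \left(- \frac{1}{3442152}\right) - \frac{48615}{4888} = - \frac{1}{5002947634272} - \frac{48615}{4888} = - \frac{30402287405017271}{3056801004540192}$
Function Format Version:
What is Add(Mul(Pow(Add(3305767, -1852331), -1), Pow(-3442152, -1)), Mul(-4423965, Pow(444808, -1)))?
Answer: Rational(-30402287405017271, 3056801004540192) ≈ -9.9458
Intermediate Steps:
Add(Mul(Pow(Add(3305767, -1852331), -1), Pow(-3442152, -1)), Mul(-4423965, Pow(444808, -1))) = Add(Mul(Pow(1453436, -1), Rational(-1, 3442152)), Mul(-4423965, Rational(1, 444808))) = Add(Mul(Rational(1, 1453436), Rational(-1, 3442152)), Rational(-48615, 4888)) = Add(Rational(-1, 5002947634272), Rational(-48615, 4888)) = Rational(-30402287405017271, 3056801004540192)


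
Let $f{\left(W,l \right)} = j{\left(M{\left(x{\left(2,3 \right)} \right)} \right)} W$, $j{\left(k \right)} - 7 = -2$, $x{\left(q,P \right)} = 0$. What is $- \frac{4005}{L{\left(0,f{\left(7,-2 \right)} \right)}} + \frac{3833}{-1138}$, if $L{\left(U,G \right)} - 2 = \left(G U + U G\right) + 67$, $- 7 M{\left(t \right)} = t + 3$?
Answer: $- \frac{1607389}{26174} \approx -61.412$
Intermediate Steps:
$M{\left(t \right)} = - \frac{3}{7} - \frac{t}{7}$ ($M{\left(t \right)} = - \frac{t + 3}{7} = - \frac{3 + t}{7} = - \frac{3}{7} - \frac{t}{7}$)
$j{\left(k \right)} = 5$ ($j{\left(k \right)} = 7 - 2 = 5$)
$f{\left(W,l \right)} = 5 W$
$L{\left(U,G \right)} = 69 + 2 G U$ ($L{\left(U,G \right)} = 2 + \left(\left(G U + U G\right) + 67\right) = 2 + \left(\left(G U + G U\right) + 67\right) = 2 + \left(2 G U + 67\right) = 2 + \left(67 + 2 G U\right) = 69 + 2 G U$)
$- \frac{4005}{L{\left(0,f{\left(7,-2 \right)} \right)}} + \frac{3833}{-1138} = - \frac{4005}{69 + 2 \cdot 5 \cdot 7 \cdot 0} + \frac{3833}{-1138} = - \frac{4005}{69 + 2 \cdot 35 \cdot 0} + 3833 \left(- \frac{1}{1138}\right) = - \frac{4005}{69 + 0} - \frac{3833}{1138} = - \frac{4005}{69} - \frac{3833}{1138} = \left(-4005\right) \frac{1}{69} - \frac{3833}{1138} = - \frac{1335}{23} - \frac{3833}{1138} = - \frac{1607389}{26174}$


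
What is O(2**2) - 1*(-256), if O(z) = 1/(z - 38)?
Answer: 8703/34 ≈ 255.97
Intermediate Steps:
O(z) = 1/(-38 + z)
O(2**2) - 1*(-256) = 1/(-38 + 2**2) - 1*(-256) = 1/(-38 + 4) + 256 = 1/(-34) + 256 = -1/34 + 256 = 8703/34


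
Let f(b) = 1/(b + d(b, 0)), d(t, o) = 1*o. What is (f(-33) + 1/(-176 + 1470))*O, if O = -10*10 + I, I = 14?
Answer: 54223/21351 ≈ 2.5396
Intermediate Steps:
d(t, o) = o
O = -86 (O = -10*10 + 14 = -100 + 14 = -86)
f(b) = 1/b (f(b) = 1/(b + 0) = 1/b)
(f(-33) + 1/(-176 + 1470))*O = (1/(-33) + 1/(-176 + 1470))*(-86) = (-1/33 + 1/1294)*(-86) = -1261/42702*(-86) = 54223/21351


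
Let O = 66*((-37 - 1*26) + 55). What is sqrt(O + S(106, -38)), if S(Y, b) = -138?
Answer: 3*I*sqrt(74) ≈ 25.807*I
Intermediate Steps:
O = -528 (O = 66*((-37 - 26) + 55) = 66*(-63 + 55) = 66*(-8) = -528)
sqrt(O + S(106, -38)) = sqrt(-528 - 138) = sqrt(-666) = 3*I*sqrt(74)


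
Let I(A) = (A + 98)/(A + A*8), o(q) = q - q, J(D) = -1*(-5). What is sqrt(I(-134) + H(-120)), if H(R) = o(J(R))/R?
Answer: sqrt(134)/67 ≈ 0.17277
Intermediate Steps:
J(D) = 5
o(q) = 0
I(A) = (98 + A)/(9*A) (I(A) = (98 + A)/(A + 8*A) = (98 + A)/((9*A)) = (98 + A)*(1/(9*A)) = (98 + A)/(9*A))
H(R) = 0 (H(R) = 0/R = 0)
sqrt(I(-134) + H(-120)) = sqrt((1/9)*(98 - 134)/(-134) + 0) = sqrt((1/9)*(-1/134)*(-36) + 0) = sqrt(2/67 + 0) = sqrt(2/67) = sqrt(134)/67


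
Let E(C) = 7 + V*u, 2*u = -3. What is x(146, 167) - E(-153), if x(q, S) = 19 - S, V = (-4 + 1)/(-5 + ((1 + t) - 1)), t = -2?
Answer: -2161/14 ≈ -154.36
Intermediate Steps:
u = -3/2 (u = (1/2)*(-3) = -3/2 ≈ -1.5000)
V = 3/7 (V = (-4 + 1)/(-5 + ((1 - 2) - 1)) = -3/(-5 + (-1 - 1)) = -3/(-5 - 2) = -3/(-7) = -3*(-1/7) = 3/7 ≈ 0.42857)
E(C) = 89/14 (E(C) = 7 + (3/7)*(-3/2) = 7 - 9/14 = 89/14)
x(146, 167) - E(-153) = (19 - 1*167) - 1*89/14 = (19 - 167) - 89/14 = -148 - 89/14 = -2161/14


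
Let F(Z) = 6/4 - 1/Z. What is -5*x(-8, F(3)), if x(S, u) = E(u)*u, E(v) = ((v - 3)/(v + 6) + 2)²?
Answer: -65625/3698 ≈ -17.746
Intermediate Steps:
F(Z) = 3/2 - 1/Z (F(Z) = 6*(¼) - 1/Z = 3/2 - 1/Z)
E(v) = (2 + (-3 + v)/(6 + v))² (E(v) = ((-3 + v)/(6 + v) + 2)² = (2 + (-3 + v)/(6 + v))²)
x(S, u) = 9*u*(3 + u)²/(6 + u)² (x(S, u) = (9*(3 + u)²/(6 + u)²)*u = 9*u*(3 + u)²/(6 + u)²)
-5*x(-8, F(3)) = -45*(3/2 - 1/3)*(3 + (3/2 - 1/3))²/(6 + (3/2 - 1/3))² = -45*(3/2 - 1*⅓)*(3 + (3/2 - 1*⅓))²/(6 + (3/2 - 1*⅓))² = -45*(3/2 - ⅓)*(3 + (3/2 - ⅓))²/(6 + (3/2 - ⅓))² = -45*7*(3 + 7/6)²/(6*(6 + 7/6)²) = -45*7*(25/6)²/(6*(43/6)²) = -45*7*625*36/(6*36*1849) = -5*13125/3698 = -65625/3698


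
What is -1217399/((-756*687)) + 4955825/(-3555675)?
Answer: 7798926433/8207635716 ≈ 0.95020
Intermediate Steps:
-1217399/((-756*687)) + 4955825/(-3555675) = -1217399/(-519372) + 4955825*(-1/3555675) = -1217399*(-1/519372) - 198233/142227 = 1217399/519372 - 198233/142227 = 7798926433/8207635716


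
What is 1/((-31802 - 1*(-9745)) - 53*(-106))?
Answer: -1/16439 ≈ -6.0831e-5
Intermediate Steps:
1/((-31802 - 1*(-9745)) - 53*(-106)) = 1/((-31802 + 9745) + 5618) = 1/(-22057 + 5618) = 1/(-16439) = -1/16439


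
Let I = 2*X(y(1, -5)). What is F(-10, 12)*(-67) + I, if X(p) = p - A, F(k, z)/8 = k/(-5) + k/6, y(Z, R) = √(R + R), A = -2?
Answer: -524/3 + 2*I*√10 ≈ -174.67 + 6.3246*I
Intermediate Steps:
y(Z, R) = √2*√R (y(Z, R) = √(2*R) = √2*√R)
F(k, z) = -4*k/15 (F(k, z) = 8*(k/(-5) + k/6) = 8*(k*(-⅕) + k*(⅙)) = 8*(-k/5 + k/6) = 8*(-k/30) = -4*k/15)
X(p) = 2 + p (X(p) = p - 1*(-2) = p + 2 = 2 + p)
I = 4 + 2*I*√10 (I = 2*(2 + √2*√(-5)) = 2*(2 + √2*(I*√5)) = 2*(2 + I*√10) = 4 + 2*I*√10 ≈ 4.0 + 6.3246*I)
F(-10, 12)*(-67) + I = -4/15*(-10)*(-67) + (4 + 2*I*√10) = (8/3)*(-67) + (4 + 2*I*√10) = -536/3 + (4 + 2*I*√10) = -524/3 + 2*I*√10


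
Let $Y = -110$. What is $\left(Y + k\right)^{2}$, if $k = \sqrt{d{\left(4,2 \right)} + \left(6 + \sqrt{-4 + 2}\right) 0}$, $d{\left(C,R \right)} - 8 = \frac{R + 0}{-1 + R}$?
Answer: $\left(110 - \sqrt{10}\right)^{2} \approx 11414.0$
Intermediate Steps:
$d{\left(C,R \right)} = 8 + \frac{R}{-1 + R}$ ($d{\left(C,R \right)} = 8 + \frac{R + 0}{-1 + R} = 8 + \frac{R}{-1 + R}$)
$k = \sqrt{10}$ ($k = \sqrt{\frac{-8 + 9 \cdot 2}{-1 + 2} + \left(6 + \sqrt{-4 + 2}\right) 0} = \sqrt{\frac{-8 + 18}{1} + \left(6 + \sqrt{-2}\right) 0} = \sqrt{1 \cdot 10 + \left(6 + i \sqrt{2}\right) 0} = \sqrt{10 + 0} = \sqrt{10} \approx 3.1623$)
$\left(Y + k\right)^{2} = \left(-110 + \sqrt{10}\right)^{2}$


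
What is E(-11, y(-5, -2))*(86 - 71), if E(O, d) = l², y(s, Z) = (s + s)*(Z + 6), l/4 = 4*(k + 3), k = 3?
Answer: 138240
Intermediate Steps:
l = 96 (l = 4*(4*(3 + 3)) = 4*(4*6) = 4*24 = 96)
y(s, Z) = 2*s*(6 + Z) (y(s, Z) = (2*s)*(6 + Z) = 2*s*(6 + Z))
E(O, d) = 9216 (E(O, d) = 96² = 9216)
E(-11, y(-5, -2))*(86 - 71) = 9216*(86 - 71) = 9216*15 = 138240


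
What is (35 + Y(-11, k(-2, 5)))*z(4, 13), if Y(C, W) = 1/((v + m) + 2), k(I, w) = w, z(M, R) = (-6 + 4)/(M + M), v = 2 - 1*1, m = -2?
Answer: -9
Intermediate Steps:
v = 1 (v = 2 - 1 = 1)
z(M, R) = -1/M (z(M, R) = -2*1/(2*M) = -1/M)
Y(C, W) = 1 (Y(C, W) = 1/((1 - 2) + 2) = 1/(-1 + 2) = 1/1 = 1)
(35 + Y(-11, k(-2, 5)))*z(4, 13) = (35 + 1)*(-1/4) = 36*(-1*¼) = 36*(-¼) = -9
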